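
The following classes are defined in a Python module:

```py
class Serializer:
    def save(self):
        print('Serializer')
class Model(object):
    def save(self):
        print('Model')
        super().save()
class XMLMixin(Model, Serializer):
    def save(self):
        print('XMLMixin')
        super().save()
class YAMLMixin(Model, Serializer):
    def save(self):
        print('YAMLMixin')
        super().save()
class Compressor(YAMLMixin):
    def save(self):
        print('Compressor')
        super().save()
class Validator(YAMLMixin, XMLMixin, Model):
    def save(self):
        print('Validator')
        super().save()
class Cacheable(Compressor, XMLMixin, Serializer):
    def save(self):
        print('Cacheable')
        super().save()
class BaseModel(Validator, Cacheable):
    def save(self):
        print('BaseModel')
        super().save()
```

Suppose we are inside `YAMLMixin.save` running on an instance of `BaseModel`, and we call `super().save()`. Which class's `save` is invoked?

L[BaseModel] = BaseModel + merge(L[Validator], L[Cacheable], [Validator Cacheable])
  take Validator:  [Validator YAMLMixin XMLMixin Model Serializer object] + [Cacheable Compressor YAMLMixin XMLMixin Model Serializer object] + [Validator Cacheable]
  take Cacheable:  [YAMLMixin XMLMixin Model Serializer object] + [Cacheable Compressor YAMLMixin XMLMixin Model Serializer object] + [Cacheable]
  take Compressor:  [YAMLMixin XMLMixin Model Serializer object] + [Compressor YAMLMixin XMLMixin Model Serializer object]
  take YAMLMixin:  [YAMLMixin XMLMixin Model Serializer object] + [YAMLMixin XMLMixin Model Serializer object]
  take XMLMixin:  [XMLMixin Model Serializer object] + [XMLMixin Model Serializer object]
  take Model:  [Model Serializer object] + [Model Serializer object]
  take Serializer:  [Serializer object] + [Serializer object]
  take object:  [object] + [object]
MRO: BaseModel Validator Cacheable Compressor YAMLMixin XMLMixin Model Serializer object
super() in YAMLMixin.save on a BaseModel instance goes to the class after YAMLMixin in BaseModel's MRO: XMLMixin.

XMLMixin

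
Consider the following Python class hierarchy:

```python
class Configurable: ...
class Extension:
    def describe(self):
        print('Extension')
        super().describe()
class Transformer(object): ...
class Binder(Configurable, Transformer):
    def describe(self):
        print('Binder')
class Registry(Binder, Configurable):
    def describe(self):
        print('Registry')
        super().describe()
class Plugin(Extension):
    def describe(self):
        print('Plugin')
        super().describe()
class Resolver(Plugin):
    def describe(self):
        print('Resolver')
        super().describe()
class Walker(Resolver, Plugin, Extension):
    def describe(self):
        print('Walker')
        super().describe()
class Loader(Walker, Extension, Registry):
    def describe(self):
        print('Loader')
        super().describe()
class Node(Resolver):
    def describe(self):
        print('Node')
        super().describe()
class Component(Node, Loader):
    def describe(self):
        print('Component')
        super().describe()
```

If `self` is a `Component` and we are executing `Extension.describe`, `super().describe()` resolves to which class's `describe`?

Registry

L[Component] = Component + merge(L[Node], L[Loader], [Node Loader])
  take Node:  [Node Resolver Plugin Extension object] + [Loader Walker Resolver Plugin Extension Registry Binder Configurable Transformer object] + [Node Loader]
  take Loader:  [Resolver Plugin Extension object] + [Loader Walker Resolver Plugin Extension Registry Binder Configurable Transformer object] + [Loader]
  take Walker:  [Resolver Plugin Extension object] + [Walker Resolver Plugin Extension Registry Binder Configurable Transformer object]
  take Resolver:  [Resolver Plugin Extension object] + [Resolver Plugin Extension Registry Binder Configurable Transformer object]
  take Plugin:  [Plugin Extension object] + [Plugin Extension Registry Binder Configurable Transformer object]
  take Extension:  [Extension object] + [Extension Registry Binder Configurable Transformer object]
  take Registry:  [object] + [Registry Binder Configurable Transformer object]
  take Binder:  [object] + [Binder Configurable Transformer object]
  take Configurable:  [object] + [Configurable Transformer object]
  take Transformer:  [object] + [Transformer object]
  take object:  [object] + [object]
MRO: Component Node Loader Walker Resolver Plugin Extension Registry Binder Configurable Transformer object
super() in Extension.describe on a Component instance goes to the class after Extension in Component's MRO: Registry.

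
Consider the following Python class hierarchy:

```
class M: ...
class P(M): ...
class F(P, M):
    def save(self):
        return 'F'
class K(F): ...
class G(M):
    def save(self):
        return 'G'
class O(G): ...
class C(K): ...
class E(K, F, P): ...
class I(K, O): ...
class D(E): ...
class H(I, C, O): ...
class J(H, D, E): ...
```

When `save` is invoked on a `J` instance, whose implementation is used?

L[J] = J + merge(L[H], L[D], L[E], [H D E])
  take H:  [H I C K F P O G M object] + [D E K F P M object] + [E K F P M object] + [H D E]
  take I:  [I C K F P O G M object] + [D E K F P M object] + [E K F P M object] + [D E]
  take C:  [C K F P O G M object] + [D E K F P M object] + [E K F P M object] + [D E]
  take D:  [K F P O G M object] + [D E K F P M object] + [E K F P M object] + [D E]
  take E:  [K F P O G M object] + [E K F P M object] + [E K F P M object] + [E]
  take K:  [K F P O G M object] + [K F P M object] + [K F P M object]
  take F:  [F P O G M object] + [F P M object] + [F P M object]
  take P:  [P O G M object] + [P M object] + [P M object]
  take O:  [O G M object] + [M object] + [M object]
  take G:  [G M object] + [M object] + [M object]
  take M:  [M object] + [M object] + [M object]
  take object:  [object] + [object] + [object]
MRO: J H I C D E K F P O G M object
save is defined in: F, G. First along the MRO is F.

F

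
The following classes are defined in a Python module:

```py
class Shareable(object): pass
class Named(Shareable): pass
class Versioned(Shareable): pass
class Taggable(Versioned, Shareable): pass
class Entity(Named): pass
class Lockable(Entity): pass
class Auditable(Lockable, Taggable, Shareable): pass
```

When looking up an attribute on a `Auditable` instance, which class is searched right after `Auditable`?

Lockable

L[Auditable] = Auditable + merge(L[Lockable], L[Taggable], L[Shareable], [Lockable Taggable Shareable])
  take Lockable:  [Lockable Entity Named Shareable object] + [Taggable Versioned Shareable object] + [Shareable object] + [Lockable Taggable Shareable]
  take Entity:  [Entity Named Shareable object] + [Taggable Versioned Shareable object] + [Shareable object] + [Taggable Shareable]
  take Named:  [Named Shareable object] + [Taggable Versioned Shareable object] + [Shareable object] + [Taggable Shareable]
  take Taggable:  [Shareable object] + [Taggable Versioned Shareable object] + [Shareable object] + [Taggable Shareable]
  take Versioned:  [Shareable object] + [Versioned Shareable object] + [Shareable object] + [Shareable]
  take Shareable:  [Shareable object] + [Shareable object] + [Shareable object] + [Shareable]
  take object:  [object] + [object] + [object]
MRO: Auditable Lockable Entity Named Taggable Versioned Shareable object
Auditable is at position 0; next is Lockable.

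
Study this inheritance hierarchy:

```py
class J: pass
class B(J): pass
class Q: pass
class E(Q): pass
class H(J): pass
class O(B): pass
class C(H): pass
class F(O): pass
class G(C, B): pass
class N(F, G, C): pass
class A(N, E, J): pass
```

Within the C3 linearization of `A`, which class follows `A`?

L[A] = A + merge(L[N], L[E], L[J], [N E J])
  take N:  [N F O G C H B J object] + [E Q object] + [J object] + [N E J]
  take F:  [F O G C H B J object] + [E Q object] + [J object] + [E J]
  take O:  [O G C H B J object] + [E Q object] + [J object] + [E J]
  take G:  [G C H B J object] + [E Q object] + [J object] + [E J]
  take C:  [C H B J object] + [E Q object] + [J object] + [E J]
  take H:  [H B J object] + [E Q object] + [J object] + [E J]
  take B:  [B J object] + [E Q object] + [J object] + [E J]
  take E:  [J object] + [E Q object] + [J object] + [E J]
  take J:  [J object] + [Q object] + [J object] + [J]
  take Q:  [object] + [Q object] + [object]
  take object:  [object] + [object] + [object]
MRO: A N F O G C H B E J Q object
A is at position 0; next is N.

N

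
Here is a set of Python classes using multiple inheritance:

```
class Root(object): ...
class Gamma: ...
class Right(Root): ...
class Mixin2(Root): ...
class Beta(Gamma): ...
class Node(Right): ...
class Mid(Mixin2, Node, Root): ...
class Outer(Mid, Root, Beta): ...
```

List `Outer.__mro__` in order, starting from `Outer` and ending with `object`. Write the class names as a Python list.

L[Outer] = Outer + merge(L[Mid], L[Root], L[Beta], [Mid Root Beta])
  take Mid:  [Mid Mixin2 Node Right Root object] + [Root object] + [Beta Gamma object] + [Mid Root Beta]
  take Mixin2:  [Mixin2 Node Right Root object] + [Root object] + [Beta Gamma object] + [Root Beta]
  take Node:  [Node Right Root object] + [Root object] + [Beta Gamma object] + [Root Beta]
  take Right:  [Right Root object] + [Root object] + [Beta Gamma object] + [Root Beta]
  take Root:  [Root object] + [Root object] + [Beta Gamma object] + [Root Beta]
  take Beta:  [object] + [object] + [Beta Gamma object] + [Beta]
  take Gamma:  [object] + [object] + [Gamma object]
  take object:  [object] + [object] + [object]

[Outer, Mid, Mixin2, Node, Right, Root, Beta, Gamma, object]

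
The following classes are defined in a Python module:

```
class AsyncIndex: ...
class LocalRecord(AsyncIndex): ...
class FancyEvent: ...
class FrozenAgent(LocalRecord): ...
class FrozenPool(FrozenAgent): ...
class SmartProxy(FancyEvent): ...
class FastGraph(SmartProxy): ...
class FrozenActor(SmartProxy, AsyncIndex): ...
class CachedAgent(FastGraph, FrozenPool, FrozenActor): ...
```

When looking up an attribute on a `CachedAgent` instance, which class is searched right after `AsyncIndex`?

object

L[CachedAgent] = CachedAgent + merge(L[FastGraph], L[FrozenPool], L[FrozenActor], [FastGraph FrozenPool FrozenActor])
  take FastGraph:  [FastGraph SmartProxy FancyEvent object] + [FrozenPool FrozenAgent LocalRecord AsyncIndex object] + [FrozenActor SmartProxy FancyEvent AsyncIndex object] + [FastGraph FrozenPool FrozenActor]
  take FrozenPool:  [SmartProxy FancyEvent object] + [FrozenPool FrozenAgent LocalRecord AsyncIndex object] + [FrozenActor SmartProxy FancyEvent AsyncIndex object] + [FrozenPool FrozenActor]
  take FrozenAgent:  [SmartProxy FancyEvent object] + [FrozenAgent LocalRecord AsyncIndex object] + [FrozenActor SmartProxy FancyEvent AsyncIndex object] + [FrozenActor]
  take LocalRecord:  [SmartProxy FancyEvent object] + [LocalRecord AsyncIndex object] + [FrozenActor SmartProxy FancyEvent AsyncIndex object] + [FrozenActor]
  take FrozenActor:  [SmartProxy FancyEvent object] + [AsyncIndex object] + [FrozenActor SmartProxy FancyEvent AsyncIndex object] + [FrozenActor]
  take SmartProxy:  [SmartProxy FancyEvent object] + [AsyncIndex object] + [SmartProxy FancyEvent AsyncIndex object]
  take FancyEvent:  [FancyEvent object] + [AsyncIndex object] + [FancyEvent AsyncIndex object]
  take AsyncIndex:  [object] + [AsyncIndex object] + [AsyncIndex object]
  take object:  [object] + [object] + [object]
MRO: CachedAgent FastGraph FrozenPool FrozenAgent LocalRecord FrozenActor SmartProxy FancyEvent AsyncIndex object
AsyncIndex is at position 8; next is object.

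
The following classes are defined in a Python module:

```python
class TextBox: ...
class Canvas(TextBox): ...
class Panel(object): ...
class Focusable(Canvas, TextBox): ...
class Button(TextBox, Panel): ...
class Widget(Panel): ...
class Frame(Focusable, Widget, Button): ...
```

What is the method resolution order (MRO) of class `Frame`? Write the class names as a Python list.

[Frame, Focusable, Canvas, Widget, Button, TextBox, Panel, object]

L[Frame] = Frame + merge(L[Focusable], L[Widget], L[Button], [Focusable Widget Button])
  take Focusable:  [Focusable Canvas TextBox object] + [Widget Panel object] + [Button TextBox Panel object] + [Focusable Widget Button]
  take Canvas:  [Canvas TextBox object] + [Widget Panel object] + [Button TextBox Panel object] + [Widget Button]
  take Widget:  [TextBox object] + [Widget Panel object] + [Button TextBox Panel object] + [Widget Button]
  take Button:  [TextBox object] + [Panel object] + [Button TextBox Panel object] + [Button]
  take TextBox:  [TextBox object] + [Panel object] + [TextBox Panel object]
  take Panel:  [object] + [Panel object] + [Panel object]
  take object:  [object] + [object] + [object]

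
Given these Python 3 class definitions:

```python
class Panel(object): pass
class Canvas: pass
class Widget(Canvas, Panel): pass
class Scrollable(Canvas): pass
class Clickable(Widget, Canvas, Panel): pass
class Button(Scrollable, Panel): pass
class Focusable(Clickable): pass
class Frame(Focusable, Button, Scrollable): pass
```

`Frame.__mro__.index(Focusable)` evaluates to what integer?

L[Frame] = Frame + merge(L[Focusable], L[Button], L[Scrollable], [Focusable Button Scrollable])
  take Focusable:  [Focusable Clickable Widget Canvas Panel object] + [Button Scrollable Canvas Panel object] + [Scrollable Canvas object] + [Focusable Button Scrollable]
  take Clickable:  [Clickable Widget Canvas Panel object] + [Button Scrollable Canvas Panel object] + [Scrollable Canvas object] + [Button Scrollable]
  take Widget:  [Widget Canvas Panel object] + [Button Scrollable Canvas Panel object] + [Scrollable Canvas object] + [Button Scrollable]
  take Button:  [Canvas Panel object] + [Button Scrollable Canvas Panel object] + [Scrollable Canvas object] + [Button Scrollable]
  take Scrollable:  [Canvas Panel object] + [Scrollable Canvas Panel object] + [Scrollable Canvas object] + [Scrollable]
  take Canvas:  [Canvas Panel object] + [Canvas Panel object] + [Canvas object]
  take Panel:  [Panel object] + [Panel object] + [object]
  take object:  [object] + [object] + [object]
MRO: Frame Focusable Clickable Widget Button Scrollable Canvas Panel object
Focusable sits at index 1.

1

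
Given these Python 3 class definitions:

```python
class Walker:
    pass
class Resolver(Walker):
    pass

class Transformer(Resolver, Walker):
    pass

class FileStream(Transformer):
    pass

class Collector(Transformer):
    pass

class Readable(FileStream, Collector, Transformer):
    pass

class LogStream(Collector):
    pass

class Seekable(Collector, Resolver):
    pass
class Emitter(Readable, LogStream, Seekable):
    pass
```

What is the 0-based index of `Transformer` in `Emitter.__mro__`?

6

L[Emitter] = Emitter + merge(L[Readable], L[LogStream], L[Seekable], [Readable LogStream Seekable])
  take Readable:  [Readable FileStream Collector Transformer Resolver Walker object] + [LogStream Collector Transformer Resolver Walker object] + [Seekable Collector Transformer Resolver Walker object] + [Readable LogStream Seekable]
  take FileStream:  [FileStream Collector Transformer Resolver Walker object] + [LogStream Collector Transformer Resolver Walker object] + [Seekable Collector Transformer Resolver Walker object] + [LogStream Seekable]
  take LogStream:  [Collector Transformer Resolver Walker object] + [LogStream Collector Transformer Resolver Walker object] + [Seekable Collector Transformer Resolver Walker object] + [LogStream Seekable]
  take Seekable:  [Collector Transformer Resolver Walker object] + [Collector Transformer Resolver Walker object] + [Seekable Collector Transformer Resolver Walker object] + [Seekable]
  take Collector:  [Collector Transformer Resolver Walker object] + [Collector Transformer Resolver Walker object] + [Collector Transformer Resolver Walker object]
  take Transformer:  [Transformer Resolver Walker object] + [Transformer Resolver Walker object] + [Transformer Resolver Walker object]
  take Resolver:  [Resolver Walker object] + [Resolver Walker object] + [Resolver Walker object]
  take Walker:  [Walker object] + [Walker object] + [Walker object]
  take object:  [object] + [object] + [object]
MRO: Emitter Readable FileStream LogStream Seekable Collector Transformer Resolver Walker object
Transformer sits at index 6.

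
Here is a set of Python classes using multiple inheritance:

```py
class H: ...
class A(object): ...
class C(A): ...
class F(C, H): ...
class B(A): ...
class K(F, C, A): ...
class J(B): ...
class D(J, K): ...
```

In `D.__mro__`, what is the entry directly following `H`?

object

L[D] = D + merge(L[J], L[K], [J K])
  take J:  [J B A object] + [K F C A H object] + [J K]
  take B:  [B A object] + [K F C A H object] + [K]
  take K:  [A object] + [K F C A H object] + [K]
  take F:  [A object] + [F C A H object]
  take C:  [A object] + [C A H object]
  take A:  [A object] + [A H object]
  take H:  [object] + [H object]
  take object:  [object] + [object]
MRO: D J B K F C A H object
H is at position 7; next is object.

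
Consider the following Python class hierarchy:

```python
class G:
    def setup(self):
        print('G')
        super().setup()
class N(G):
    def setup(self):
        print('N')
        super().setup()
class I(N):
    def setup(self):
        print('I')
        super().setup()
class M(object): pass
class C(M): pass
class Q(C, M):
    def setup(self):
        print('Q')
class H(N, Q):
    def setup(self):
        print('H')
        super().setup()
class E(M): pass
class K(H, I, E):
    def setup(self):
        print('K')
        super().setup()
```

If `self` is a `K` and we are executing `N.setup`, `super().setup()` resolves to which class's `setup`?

L[K] = K + merge(L[H], L[I], L[E], [H I E])
  take H:  [H N G Q C M object] + [I N G object] + [E M object] + [H I E]
  take I:  [N G Q C M object] + [I N G object] + [E M object] + [I E]
  take N:  [N G Q C M object] + [N G object] + [E M object] + [E]
  take G:  [G Q C M object] + [G object] + [E M object] + [E]
  take Q:  [Q C M object] + [object] + [E M object] + [E]
  take C:  [C M object] + [object] + [E M object] + [E]
  take E:  [M object] + [object] + [E M object] + [E]
  take M:  [M object] + [object] + [M object]
  take object:  [object] + [object] + [object]
MRO: K H I N G Q C E M object
super() in N.setup on a K instance goes to the class after N in K's MRO: G.

G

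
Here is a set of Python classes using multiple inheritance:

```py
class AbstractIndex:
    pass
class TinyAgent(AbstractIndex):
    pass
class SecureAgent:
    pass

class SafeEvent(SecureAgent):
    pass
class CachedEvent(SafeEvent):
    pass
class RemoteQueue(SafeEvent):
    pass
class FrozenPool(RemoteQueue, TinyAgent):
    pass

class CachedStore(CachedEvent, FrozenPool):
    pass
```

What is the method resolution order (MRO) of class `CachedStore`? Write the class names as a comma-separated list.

L[CachedStore] = CachedStore + merge(L[CachedEvent], L[FrozenPool], [CachedEvent FrozenPool])
  take CachedEvent:  [CachedEvent SafeEvent SecureAgent object] + [FrozenPool RemoteQueue SafeEvent SecureAgent TinyAgent AbstractIndex object] + [CachedEvent FrozenPool]
  take FrozenPool:  [SafeEvent SecureAgent object] + [FrozenPool RemoteQueue SafeEvent SecureAgent TinyAgent AbstractIndex object] + [FrozenPool]
  take RemoteQueue:  [SafeEvent SecureAgent object] + [RemoteQueue SafeEvent SecureAgent TinyAgent AbstractIndex object]
  take SafeEvent:  [SafeEvent SecureAgent object] + [SafeEvent SecureAgent TinyAgent AbstractIndex object]
  take SecureAgent:  [SecureAgent object] + [SecureAgent TinyAgent AbstractIndex object]
  take TinyAgent:  [object] + [TinyAgent AbstractIndex object]
  take AbstractIndex:  [object] + [AbstractIndex object]
  take object:  [object] + [object]

CachedStore, CachedEvent, FrozenPool, RemoteQueue, SafeEvent, SecureAgent, TinyAgent, AbstractIndex, object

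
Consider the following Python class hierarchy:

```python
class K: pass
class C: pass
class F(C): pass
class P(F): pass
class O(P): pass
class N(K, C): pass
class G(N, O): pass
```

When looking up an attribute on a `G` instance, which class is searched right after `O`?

L[G] = G + merge(L[N], L[O], [N O])
  take N:  [N K C object] + [O P F C object] + [N O]
  take K:  [K C object] + [O P F C object] + [O]
  take O:  [C object] + [O P F C object] + [O]
  take P:  [C object] + [P F C object]
  take F:  [C object] + [F C object]
  take C:  [C object] + [C object]
  take object:  [object] + [object]
MRO: G N K O P F C object
O is at position 3; next is P.

P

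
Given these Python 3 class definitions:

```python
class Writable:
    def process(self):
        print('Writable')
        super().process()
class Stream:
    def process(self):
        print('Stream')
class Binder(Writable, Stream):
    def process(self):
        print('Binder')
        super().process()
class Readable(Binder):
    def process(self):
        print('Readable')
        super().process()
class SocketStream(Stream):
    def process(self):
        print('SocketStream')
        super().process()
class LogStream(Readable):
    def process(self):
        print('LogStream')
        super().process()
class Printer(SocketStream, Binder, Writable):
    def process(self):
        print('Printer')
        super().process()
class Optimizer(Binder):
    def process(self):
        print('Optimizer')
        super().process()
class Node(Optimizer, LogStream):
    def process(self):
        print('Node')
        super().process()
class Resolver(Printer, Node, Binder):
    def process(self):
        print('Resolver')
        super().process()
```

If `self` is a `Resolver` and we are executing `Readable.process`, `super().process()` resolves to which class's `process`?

L[Resolver] = Resolver + merge(L[Printer], L[Node], L[Binder], [Printer Node Binder])
  take Printer:  [Printer SocketStream Binder Writable Stream object] + [Node Optimizer LogStream Readable Binder Writable Stream object] + [Binder Writable Stream object] + [Printer Node Binder]
  take SocketStream:  [SocketStream Binder Writable Stream object] + [Node Optimizer LogStream Readable Binder Writable Stream object] + [Binder Writable Stream object] + [Node Binder]
  take Node:  [Binder Writable Stream object] + [Node Optimizer LogStream Readable Binder Writable Stream object] + [Binder Writable Stream object] + [Node Binder]
  take Optimizer:  [Binder Writable Stream object] + [Optimizer LogStream Readable Binder Writable Stream object] + [Binder Writable Stream object] + [Binder]
  take LogStream:  [Binder Writable Stream object] + [LogStream Readable Binder Writable Stream object] + [Binder Writable Stream object] + [Binder]
  take Readable:  [Binder Writable Stream object] + [Readable Binder Writable Stream object] + [Binder Writable Stream object] + [Binder]
  take Binder:  [Binder Writable Stream object] + [Binder Writable Stream object] + [Binder Writable Stream object] + [Binder]
  take Writable:  [Writable Stream object] + [Writable Stream object] + [Writable Stream object]
  take Stream:  [Stream object] + [Stream object] + [Stream object]
  take object:  [object] + [object] + [object]
MRO: Resolver Printer SocketStream Node Optimizer LogStream Readable Binder Writable Stream object
super() in Readable.process on a Resolver instance goes to the class after Readable in Resolver's MRO: Binder.

Binder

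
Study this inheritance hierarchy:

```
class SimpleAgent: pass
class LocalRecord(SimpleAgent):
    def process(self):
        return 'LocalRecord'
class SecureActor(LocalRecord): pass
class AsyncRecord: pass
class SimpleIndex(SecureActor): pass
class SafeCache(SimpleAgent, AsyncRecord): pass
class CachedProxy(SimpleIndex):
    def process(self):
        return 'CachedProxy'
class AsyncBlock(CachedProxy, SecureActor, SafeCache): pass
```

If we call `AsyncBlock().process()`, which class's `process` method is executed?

CachedProxy

L[AsyncBlock] = AsyncBlock + merge(L[CachedProxy], L[SecureActor], L[SafeCache], [CachedProxy SecureActor SafeCache])
  take CachedProxy:  [CachedProxy SimpleIndex SecureActor LocalRecord SimpleAgent object] + [SecureActor LocalRecord SimpleAgent object] + [SafeCache SimpleAgent AsyncRecord object] + [CachedProxy SecureActor SafeCache]
  take SimpleIndex:  [SimpleIndex SecureActor LocalRecord SimpleAgent object] + [SecureActor LocalRecord SimpleAgent object] + [SafeCache SimpleAgent AsyncRecord object] + [SecureActor SafeCache]
  take SecureActor:  [SecureActor LocalRecord SimpleAgent object] + [SecureActor LocalRecord SimpleAgent object] + [SafeCache SimpleAgent AsyncRecord object] + [SecureActor SafeCache]
  take LocalRecord:  [LocalRecord SimpleAgent object] + [LocalRecord SimpleAgent object] + [SafeCache SimpleAgent AsyncRecord object] + [SafeCache]
  take SafeCache:  [SimpleAgent object] + [SimpleAgent object] + [SafeCache SimpleAgent AsyncRecord object] + [SafeCache]
  take SimpleAgent:  [SimpleAgent object] + [SimpleAgent object] + [SimpleAgent AsyncRecord object]
  take AsyncRecord:  [object] + [object] + [AsyncRecord object]
  take object:  [object] + [object] + [object]
MRO: AsyncBlock CachedProxy SimpleIndex SecureActor LocalRecord SafeCache SimpleAgent AsyncRecord object
process is defined in: CachedProxy, LocalRecord. First along the MRO is CachedProxy.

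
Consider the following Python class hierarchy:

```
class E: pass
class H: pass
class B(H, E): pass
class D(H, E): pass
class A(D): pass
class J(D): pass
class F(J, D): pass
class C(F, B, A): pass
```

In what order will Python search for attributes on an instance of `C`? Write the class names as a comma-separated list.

C, F, J, B, A, D, H, E, object

L[C] = C + merge(L[F], L[B], L[A], [F B A])
  take F:  [F J D H E object] + [B H E object] + [A D H E object] + [F B A]
  take J:  [J D H E object] + [B H E object] + [A D H E object] + [B A]
  take B:  [D H E object] + [B H E object] + [A D H E object] + [B A]
  take A:  [D H E object] + [H E object] + [A D H E object] + [A]
  take D:  [D H E object] + [H E object] + [D H E object]
  take H:  [H E object] + [H E object] + [H E object]
  take E:  [E object] + [E object] + [E object]
  take object:  [object] + [object] + [object]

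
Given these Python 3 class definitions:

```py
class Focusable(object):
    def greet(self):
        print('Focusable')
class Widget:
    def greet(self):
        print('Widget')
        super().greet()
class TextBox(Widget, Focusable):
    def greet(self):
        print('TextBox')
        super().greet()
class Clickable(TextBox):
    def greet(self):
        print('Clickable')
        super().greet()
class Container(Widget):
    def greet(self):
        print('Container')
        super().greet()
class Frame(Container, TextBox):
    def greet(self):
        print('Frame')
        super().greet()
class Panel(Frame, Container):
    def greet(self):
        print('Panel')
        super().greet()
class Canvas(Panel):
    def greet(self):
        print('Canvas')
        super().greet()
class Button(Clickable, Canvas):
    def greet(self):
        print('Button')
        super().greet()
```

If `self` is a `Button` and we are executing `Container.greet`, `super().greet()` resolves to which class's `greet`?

L[Button] = Button + merge(L[Clickable], L[Canvas], [Clickable Canvas])
  take Clickable:  [Clickable TextBox Widget Focusable object] + [Canvas Panel Frame Container TextBox Widget Focusable object] + [Clickable Canvas]
  take Canvas:  [TextBox Widget Focusable object] + [Canvas Panel Frame Container TextBox Widget Focusable object] + [Canvas]
  take Panel:  [TextBox Widget Focusable object] + [Panel Frame Container TextBox Widget Focusable object]
  take Frame:  [TextBox Widget Focusable object] + [Frame Container TextBox Widget Focusable object]
  take Container:  [TextBox Widget Focusable object] + [Container TextBox Widget Focusable object]
  take TextBox:  [TextBox Widget Focusable object] + [TextBox Widget Focusable object]
  take Widget:  [Widget Focusable object] + [Widget Focusable object]
  take Focusable:  [Focusable object] + [Focusable object]
  take object:  [object] + [object]
MRO: Button Clickable Canvas Panel Frame Container TextBox Widget Focusable object
super() in Container.greet on a Button instance goes to the class after Container in Button's MRO: TextBox.

TextBox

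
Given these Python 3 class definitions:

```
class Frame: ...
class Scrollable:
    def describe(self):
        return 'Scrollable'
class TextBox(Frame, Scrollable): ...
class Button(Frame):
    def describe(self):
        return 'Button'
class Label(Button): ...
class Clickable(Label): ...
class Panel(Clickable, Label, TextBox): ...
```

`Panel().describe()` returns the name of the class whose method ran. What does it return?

L[Panel] = Panel + merge(L[Clickable], L[Label], L[TextBox], [Clickable Label TextBox])
  take Clickable:  [Clickable Label Button Frame object] + [Label Button Frame object] + [TextBox Frame Scrollable object] + [Clickable Label TextBox]
  take Label:  [Label Button Frame object] + [Label Button Frame object] + [TextBox Frame Scrollable object] + [Label TextBox]
  take Button:  [Button Frame object] + [Button Frame object] + [TextBox Frame Scrollable object] + [TextBox]
  take TextBox:  [Frame object] + [Frame object] + [TextBox Frame Scrollable object] + [TextBox]
  take Frame:  [Frame object] + [Frame object] + [Frame Scrollable object]
  take Scrollable:  [object] + [object] + [Scrollable object]
  take object:  [object] + [object] + [object]
MRO: Panel Clickable Label Button TextBox Frame Scrollable object
describe is defined in: Button, Scrollable. First along the MRO is Button.

Button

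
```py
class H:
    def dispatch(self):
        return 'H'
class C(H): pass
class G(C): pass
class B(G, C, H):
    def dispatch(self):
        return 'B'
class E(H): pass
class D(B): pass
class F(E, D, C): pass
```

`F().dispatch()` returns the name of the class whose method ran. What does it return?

B

L[F] = F + merge(L[E], L[D], L[C], [E D C])
  take E:  [E H object] + [D B G C H object] + [C H object] + [E D C]
  take D:  [H object] + [D B G C H object] + [C H object] + [D C]
  take B:  [H object] + [B G C H object] + [C H object] + [C]
  take G:  [H object] + [G C H object] + [C H object] + [C]
  take C:  [H object] + [C H object] + [C H object] + [C]
  take H:  [H object] + [H object] + [H object]
  take object:  [object] + [object] + [object]
MRO: F E D B G C H object
dispatch is defined in: B, H. First along the MRO is B.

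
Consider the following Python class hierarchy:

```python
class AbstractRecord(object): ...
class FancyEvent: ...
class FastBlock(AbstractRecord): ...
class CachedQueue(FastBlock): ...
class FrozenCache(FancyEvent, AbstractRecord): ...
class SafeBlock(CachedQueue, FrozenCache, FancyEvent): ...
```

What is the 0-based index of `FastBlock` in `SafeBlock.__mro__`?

2

L[SafeBlock] = SafeBlock + merge(L[CachedQueue], L[FrozenCache], L[FancyEvent], [CachedQueue FrozenCache FancyEvent])
  take CachedQueue:  [CachedQueue FastBlock AbstractRecord object] + [FrozenCache FancyEvent AbstractRecord object] + [FancyEvent object] + [CachedQueue FrozenCache FancyEvent]
  take FastBlock:  [FastBlock AbstractRecord object] + [FrozenCache FancyEvent AbstractRecord object] + [FancyEvent object] + [FrozenCache FancyEvent]
  take FrozenCache:  [AbstractRecord object] + [FrozenCache FancyEvent AbstractRecord object] + [FancyEvent object] + [FrozenCache FancyEvent]
  take FancyEvent:  [AbstractRecord object] + [FancyEvent AbstractRecord object] + [FancyEvent object] + [FancyEvent]
  take AbstractRecord:  [AbstractRecord object] + [AbstractRecord object] + [object]
  take object:  [object] + [object] + [object]
MRO: SafeBlock CachedQueue FastBlock FrozenCache FancyEvent AbstractRecord object
FastBlock sits at index 2.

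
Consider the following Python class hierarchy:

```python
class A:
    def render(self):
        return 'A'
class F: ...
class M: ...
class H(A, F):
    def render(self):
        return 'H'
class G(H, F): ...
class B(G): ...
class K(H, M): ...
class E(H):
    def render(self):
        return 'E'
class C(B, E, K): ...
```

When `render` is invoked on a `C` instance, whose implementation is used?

E

L[C] = C + merge(L[B], L[E], L[K], [B E K])
  take B:  [B G H A F object] + [E H A F object] + [K H A F M object] + [B E K]
  take G:  [G H A F object] + [E H A F object] + [K H A F M object] + [E K]
  take E:  [H A F object] + [E H A F object] + [K H A F M object] + [E K]
  take K:  [H A F object] + [H A F object] + [K H A F M object] + [K]
  take H:  [H A F object] + [H A F object] + [H A F M object]
  take A:  [A F object] + [A F object] + [A F M object]
  take F:  [F object] + [F object] + [F M object]
  take M:  [object] + [object] + [M object]
  take object:  [object] + [object] + [object]
MRO: C B G E K H A F M object
render is defined in: A, E, H. First along the MRO is E.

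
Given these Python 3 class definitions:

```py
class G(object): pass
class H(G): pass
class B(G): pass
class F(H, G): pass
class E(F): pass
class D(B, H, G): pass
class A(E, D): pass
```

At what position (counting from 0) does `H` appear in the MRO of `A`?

5

L[A] = A + merge(L[E], L[D], [E D])
  take E:  [E F H G object] + [D B H G object] + [E D]
  take F:  [F H G object] + [D B H G object] + [D]
  take D:  [H G object] + [D B H G object] + [D]
  take B:  [H G object] + [B H G object]
  take H:  [H G object] + [H G object]
  take G:  [G object] + [G object]
  take object:  [object] + [object]
MRO: A E F D B H G object
H sits at index 5.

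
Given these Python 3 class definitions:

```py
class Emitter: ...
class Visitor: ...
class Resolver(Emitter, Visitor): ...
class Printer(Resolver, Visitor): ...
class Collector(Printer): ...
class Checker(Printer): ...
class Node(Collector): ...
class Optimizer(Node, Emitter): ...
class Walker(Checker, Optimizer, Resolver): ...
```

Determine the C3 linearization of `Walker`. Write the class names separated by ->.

L[Walker] = Walker + merge(L[Checker], L[Optimizer], L[Resolver], [Checker Optimizer Resolver])
  take Checker:  [Checker Printer Resolver Emitter Visitor object] + [Optimizer Node Collector Printer Resolver Emitter Visitor object] + [Resolver Emitter Visitor object] + [Checker Optimizer Resolver]
  take Optimizer:  [Printer Resolver Emitter Visitor object] + [Optimizer Node Collector Printer Resolver Emitter Visitor object] + [Resolver Emitter Visitor object] + [Optimizer Resolver]
  take Node:  [Printer Resolver Emitter Visitor object] + [Node Collector Printer Resolver Emitter Visitor object] + [Resolver Emitter Visitor object] + [Resolver]
  take Collector:  [Printer Resolver Emitter Visitor object] + [Collector Printer Resolver Emitter Visitor object] + [Resolver Emitter Visitor object] + [Resolver]
  take Printer:  [Printer Resolver Emitter Visitor object] + [Printer Resolver Emitter Visitor object] + [Resolver Emitter Visitor object] + [Resolver]
  take Resolver:  [Resolver Emitter Visitor object] + [Resolver Emitter Visitor object] + [Resolver Emitter Visitor object] + [Resolver]
  take Emitter:  [Emitter Visitor object] + [Emitter Visitor object] + [Emitter Visitor object]
  take Visitor:  [Visitor object] + [Visitor object] + [Visitor object]
  take object:  [object] + [object] + [object]

Walker -> Checker -> Optimizer -> Node -> Collector -> Printer -> Resolver -> Emitter -> Visitor -> object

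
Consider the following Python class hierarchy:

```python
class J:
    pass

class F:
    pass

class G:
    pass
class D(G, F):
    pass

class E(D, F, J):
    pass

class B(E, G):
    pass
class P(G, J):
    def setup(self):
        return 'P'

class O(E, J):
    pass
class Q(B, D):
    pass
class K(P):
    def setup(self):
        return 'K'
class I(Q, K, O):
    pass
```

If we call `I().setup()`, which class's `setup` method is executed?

L[I] = I + merge(L[Q], L[K], L[O], [Q K O])
  take Q:  [Q B E D G F J object] + [K P G J object] + [O E D G F J object] + [Q K O]
  take B:  [B E D G F J object] + [K P G J object] + [O E D G F J object] + [K O]
  take K:  [E D G F J object] + [K P G J object] + [O E D G F J object] + [K O]
  take P:  [E D G F J object] + [P G J object] + [O E D G F J object] + [O]
  take O:  [E D G F J object] + [G J object] + [O E D G F J object] + [O]
  take E:  [E D G F J object] + [G J object] + [E D G F J object]
  take D:  [D G F J object] + [G J object] + [D G F J object]
  take G:  [G F J object] + [G J object] + [G F J object]
  take F:  [F J object] + [J object] + [F J object]
  take J:  [J object] + [J object] + [J object]
  take object:  [object] + [object] + [object]
MRO: I Q B K P O E D G F J object
setup is defined in: K, P. First along the MRO is K.

K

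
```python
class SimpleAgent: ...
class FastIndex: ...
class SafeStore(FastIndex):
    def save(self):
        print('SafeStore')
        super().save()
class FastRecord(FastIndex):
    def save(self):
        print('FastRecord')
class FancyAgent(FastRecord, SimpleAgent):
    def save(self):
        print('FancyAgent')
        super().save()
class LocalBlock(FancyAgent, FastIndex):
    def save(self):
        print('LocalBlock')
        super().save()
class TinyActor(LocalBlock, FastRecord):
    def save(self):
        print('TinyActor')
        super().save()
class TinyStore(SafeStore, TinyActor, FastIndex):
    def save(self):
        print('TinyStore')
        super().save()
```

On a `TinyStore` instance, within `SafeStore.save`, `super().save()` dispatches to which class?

TinyActor

L[TinyStore] = TinyStore + merge(L[SafeStore], L[TinyActor], L[FastIndex], [SafeStore TinyActor FastIndex])
  take SafeStore:  [SafeStore FastIndex object] + [TinyActor LocalBlock FancyAgent FastRecord FastIndex SimpleAgent object] + [FastIndex object] + [SafeStore TinyActor FastIndex]
  take TinyActor:  [FastIndex object] + [TinyActor LocalBlock FancyAgent FastRecord FastIndex SimpleAgent object] + [FastIndex object] + [TinyActor FastIndex]
  take LocalBlock:  [FastIndex object] + [LocalBlock FancyAgent FastRecord FastIndex SimpleAgent object] + [FastIndex object] + [FastIndex]
  take FancyAgent:  [FastIndex object] + [FancyAgent FastRecord FastIndex SimpleAgent object] + [FastIndex object] + [FastIndex]
  take FastRecord:  [FastIndex object] + [FastRecord FastIndex SimpleAgent object] + [FastIndex object] + [FastIndex]
  take FastIndex:  [FastIndex object] + [FastIndex SimpleAgent object] + [FastIndex object] + [FastIndex]
  take SimpleAgent:  [object] + [SimpleAgent object] + [object]
  take object:  [object] + [object] + [object]
MRO: TinyStore SafeStore TinyActor LocalBlock FancyAgent FastRecord FastIndex SimpleAgent object
super() in SafeStore.save on a TinyStore instance goes to the class after SafeStore in TinyStore's MRO: TinyActor.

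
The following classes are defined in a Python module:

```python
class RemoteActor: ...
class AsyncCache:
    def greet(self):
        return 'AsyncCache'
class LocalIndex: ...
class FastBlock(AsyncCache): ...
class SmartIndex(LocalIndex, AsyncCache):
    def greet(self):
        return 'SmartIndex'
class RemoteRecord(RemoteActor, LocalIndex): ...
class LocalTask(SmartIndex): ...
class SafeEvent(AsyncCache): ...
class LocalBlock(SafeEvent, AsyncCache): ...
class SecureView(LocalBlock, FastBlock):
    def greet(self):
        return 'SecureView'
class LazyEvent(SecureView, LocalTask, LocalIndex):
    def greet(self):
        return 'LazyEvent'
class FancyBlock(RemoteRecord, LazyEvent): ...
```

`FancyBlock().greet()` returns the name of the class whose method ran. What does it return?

LazyEvent

L[FancyBlock] = FancyBlock + merge(L[RemoteRecord], L[LazyEvent], [RemoteRecord LazyEvent])
  take RemoteRecord:  [RemoteRecord RemoteActor LocalIndex object] + [LazyEvent SecureView LocalBlock SafeEvent FastBlock LocalTask SmartIndex LocalIndex AsyncCache object] + [RemoteRecord LazyEvent]
  take RemoteActor:  [RemoteActor LocalIndex object] + [LazyEvent SecureView LocalBlock SafeEvent FastBlock LocalTask SmartIndex LocalIndex AsyncCache object] + [LazyEvent]
  take LazyEvent:  [LocalIndex object] + [LazyEvent SecureView LocalBlock SafeEvent FastBlock LocalTask SmartIndex LocalIndex AsyncCache object] + [LazyEvent]
  take SecureView:  [LocalIndex object] + [SecureView LocalBlock SafeEvent FastBlock LocalTask SmartIndex LocalIndex AsyncCache object]
  take LocalBlock:  [LocalIndex object] + [LocalBlock SafeEvent FastBlock LocalTask SmartIndex LocalIndex AsyncCache object]
  take SafeEvent:  [LocalIndex object] + [SafeEvent FastBlock LocalTask SmartIndex LocalIndex AsyncCache object]
  take FastBlock:  [LocalIndex object] + [FastBlock LocalTask SmartIndex LocalIndex AsyncCache object]
  take LocalTask:  [LocalIndex object] + [LocalTask SmartIndex LocalIndex AsyncCache object]
  take SmartIndex:  [LocalIndex object] + [SmartIndex LocalIndex AsyncCache object]
  take LocalIndex:  [LocalIndex object] + [LocalIndex AsyncCache object]
  take AsyncCache:  [object] + [AsyncCache object]
  take object:  [object] + [object]
MRO: FancyBlock RemoteRecord RemoteActor LazyEvent SecureView LocalBlock SafeEvent FastBlock LocalTask SmartIndex LocalIndex AsyncCache object
greet is defined in: AsyncCache, LazyEvent, SecureView, SmartIndex. First along the MRO is LazyEvent.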